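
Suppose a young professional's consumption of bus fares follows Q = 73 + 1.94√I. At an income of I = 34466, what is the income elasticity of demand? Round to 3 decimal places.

0.416

At I = 34466: Q = 433.161.
dQ/dI = 1.94/(2√I) = 0.00522488 at this income.
η = (dQ/dI)·(I/Q) = 0.00522488 × (34466/433.161) = 0.416.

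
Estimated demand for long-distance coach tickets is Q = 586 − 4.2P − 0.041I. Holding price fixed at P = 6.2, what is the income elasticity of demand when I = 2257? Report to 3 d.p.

At P = 6.2, I = 2257: Q = 467.423.
Holding P constant, ∂Q/∂I = −0.041.
η_I = (∂Q/∂I)·(I/Q) = -0.041 × (2257/467.423) = -0.198.

-0.198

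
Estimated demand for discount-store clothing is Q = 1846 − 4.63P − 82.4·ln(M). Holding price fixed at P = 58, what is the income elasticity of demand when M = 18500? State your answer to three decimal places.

At P = 58, M = 18500: Q = 767.837.
Holding P constant, ∂Q/∂M = -82.4/M = -0.00445405.
η_M = (∂Q/∂M)·(M/Q) = -0.00445405 × (18500/767.837) = -0.107.

-0.107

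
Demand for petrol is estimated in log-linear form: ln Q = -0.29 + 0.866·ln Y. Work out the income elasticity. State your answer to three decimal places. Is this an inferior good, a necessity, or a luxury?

0.866 (necessity)

In a log-linear demand, the coefficient on ln Y is the income elasticity.
So η = 0.866.
0 < η < 1 ⇒ necessity.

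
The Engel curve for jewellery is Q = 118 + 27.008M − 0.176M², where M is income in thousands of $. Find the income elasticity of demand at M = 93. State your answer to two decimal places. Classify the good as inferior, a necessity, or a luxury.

At M = 93: Q = 1107.5200.
dQ/dM = 27.008 − 0.352M = -5.72800.
η = (dQ/dM)·(M/Q) = -5.72800 × (93/1107.5200) = -0.48.
η < 0 ⇒ inferior good.

-0.48 (inferior good)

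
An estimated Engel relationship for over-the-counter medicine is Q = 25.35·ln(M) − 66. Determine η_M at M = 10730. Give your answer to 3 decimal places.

0.150

At M = 10730: Q = 169.268.
dQ/dM = 25.35/M = 0.00236253 at this income.
η = (dQ/dM)·(M/Q) = 0.00236253 × (10730/169.268) = 0.150.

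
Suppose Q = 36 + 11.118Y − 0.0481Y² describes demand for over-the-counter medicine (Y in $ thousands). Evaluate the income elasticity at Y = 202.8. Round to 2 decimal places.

At Y = 202.8: Q = 312.4813.
dQ/dY = 11.118 − 0.0962Y = -8.39136.
η = (dQ/dY)·(Y/Q) = -8.39136 × (202.8/312.4813) = -5.45.

-5.45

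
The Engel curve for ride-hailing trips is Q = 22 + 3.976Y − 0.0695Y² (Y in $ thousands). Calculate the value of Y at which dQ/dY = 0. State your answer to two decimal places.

28.60

dQ/dY = 3.976 − 0.139Y.
The good is inferior where dQ/dY < 0. Setting dQ/dY = 0 gives Y = 3.976 / 0.139 = 28.60.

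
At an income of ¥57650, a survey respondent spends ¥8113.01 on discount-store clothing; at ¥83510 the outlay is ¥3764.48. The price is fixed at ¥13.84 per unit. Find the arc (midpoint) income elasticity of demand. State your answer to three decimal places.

-1.998

With a constant price, Q₁ = 8113.01/13.84 = 586.200 and Q₂ = 3764.48/13.84 = 272.000 (equivalently, work directly with expenditure since P cancels).
Midpoint %ΔQ = (3764.48 − 8113.01)/5938.75 = -0.73223; midpoint %ΔI = (83510 − 57650)/70580 = 0.36639.
η = -0.73223 / 0.36639 = -1.998.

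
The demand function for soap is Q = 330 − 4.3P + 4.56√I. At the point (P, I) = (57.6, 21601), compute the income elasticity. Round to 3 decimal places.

0.445

At P = 57.6, I = 21601: Q = 752.516.
Holding P constant, ∂Q/∂I = 4.56/(2√I) = 0.0155131.
η_I = (∂Q/∂I)·(I/Q) = 0.0155131 × (21601/752.516) = 0.445.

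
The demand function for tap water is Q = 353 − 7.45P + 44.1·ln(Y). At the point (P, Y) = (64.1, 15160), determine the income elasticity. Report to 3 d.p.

0.147

At P = 64.1, Y = 15160: Q = 299.980.
Holding P constant, ∂Q/∂Y = 44.1/Y = 0.00290897.
η_Y = (∂Q/∂Y)·(Y/Q) = 0.00290897 × (15160/299.980) = 0.147.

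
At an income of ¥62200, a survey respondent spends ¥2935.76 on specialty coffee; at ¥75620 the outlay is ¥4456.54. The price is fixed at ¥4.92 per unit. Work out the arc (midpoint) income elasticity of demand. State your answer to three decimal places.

With a constant price, Q₁ = 2935.76/4.92 = 596.699 and Q₂ = 4456.54/4.92 = 905.801 (equivalently, work directly with expenditure since P cancels).
Midpoint %ΔQ = (4456.54 − 2935.76)/3696.15 = 0.41145; midpoint %ΔI = (75620 − 62200)/68910 = 0.19475.
η = 0.41145 / 0.19475 = 2.113.

2.113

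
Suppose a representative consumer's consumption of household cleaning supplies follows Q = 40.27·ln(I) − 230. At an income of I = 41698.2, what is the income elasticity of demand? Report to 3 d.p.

0.203

At I = 41698.2: Q = 198.401.
dQ/dI = 40.27/I = 0.000965749 at this income.
η = (dQ/dI)·(I/Q) = 0.000965749 × (41698.2/198.401) = 0.203.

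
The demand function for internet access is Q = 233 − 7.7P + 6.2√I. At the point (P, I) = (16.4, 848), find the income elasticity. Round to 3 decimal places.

At P = 16.4, I = 848: Q = 287.267.
Holding P constant, ∂Q/∂I = 6.2/(2√I) = 0.106454.
η_I = (∂Q/∂I)·(I/Q) = 0.106454 × (848/287.267) = 0.314.

0.314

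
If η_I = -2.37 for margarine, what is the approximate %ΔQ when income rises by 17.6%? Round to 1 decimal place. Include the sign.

%ΔQ ≈ η × %ΔI = -2.37 × 17.6% = -41.7%.

-41.7%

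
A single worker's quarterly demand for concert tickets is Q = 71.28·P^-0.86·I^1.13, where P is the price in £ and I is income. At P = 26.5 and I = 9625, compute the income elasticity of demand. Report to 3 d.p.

1.130

For a multiplicative demand Q = A·P^α·I^β, the income elasticity is β everywhere.
Here β = 1.13, so η = 1.130.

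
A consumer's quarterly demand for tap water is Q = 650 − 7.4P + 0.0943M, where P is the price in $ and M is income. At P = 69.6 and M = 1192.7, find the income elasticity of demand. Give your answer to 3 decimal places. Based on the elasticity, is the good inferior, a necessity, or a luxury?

At P = 69.6, M = 1192.7: Q = 247.432.
Holding P constant, ∂Q/∂M = 0.0943.
η_M = (∂Q/∂M)·(M/Q) = 0.0943 × (1192.7/247.432) = 0.455.
Since 0 < η < 1, this is a necessity.

0.455 (necessity)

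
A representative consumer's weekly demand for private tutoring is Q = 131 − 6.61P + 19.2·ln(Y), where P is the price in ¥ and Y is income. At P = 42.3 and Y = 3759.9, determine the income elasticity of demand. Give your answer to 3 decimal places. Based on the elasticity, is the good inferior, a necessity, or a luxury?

2.031 (luxury)

At P = 42.3, Y = 3759.9: Q = 9.454.
Holding P constant, ∂Q/∂Y = 19.2/Y = 0.00510652.
η_Y = (∂Q/∂Y)·(Y/Q) = 0.00510652 × (3759.9/9.454) = 2.031.
Since η > 1, this is a luxury.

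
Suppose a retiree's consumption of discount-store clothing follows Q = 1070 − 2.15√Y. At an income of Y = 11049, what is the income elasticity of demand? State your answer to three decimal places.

-0.134

At Y = 11049: Q = 844.004.
dQ/dY = -2.15/(2√Y) = -0.010227 at this income.
η = (dQ/dY)·(Y/Q) = -0.010227 × (11049/844.004) = -0.134.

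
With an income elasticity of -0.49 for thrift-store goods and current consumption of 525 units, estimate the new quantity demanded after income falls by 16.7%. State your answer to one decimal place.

%ΔQ ≈ η × %ΔI = -0.49 × (-16.7%) = 8.183%.
New Q ≈ 525 × (1 + 0.08183) = 568.0.

568.0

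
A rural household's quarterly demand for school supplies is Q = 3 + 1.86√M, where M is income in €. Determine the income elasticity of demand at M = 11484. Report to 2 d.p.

0.49

At M = 11484: Q = 202.324.
dQ/dM = 1.86/(2√M) = 0.00867833 at this income.
η = (dQ/dM)·(M/Q) = 0.00867833 × (11484/202.324) = 0.49.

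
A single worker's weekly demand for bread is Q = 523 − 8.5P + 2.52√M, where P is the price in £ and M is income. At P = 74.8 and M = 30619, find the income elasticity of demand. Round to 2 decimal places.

At P = 74.8, M = 30619: Q = 328.157.
Holding P constant, ∂Q/∂M = 2.52/(2√M) = 0.00720071.
η_M = (∂Q/∂M)·(M/Q) = 0.00720071 × (30619/328.157) = 0.67.

0.67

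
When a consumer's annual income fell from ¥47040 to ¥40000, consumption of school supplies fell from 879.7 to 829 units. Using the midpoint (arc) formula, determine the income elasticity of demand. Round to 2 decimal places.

ΔQ = 829 − 879.7 = -50.7; midpoint Q̄ = (879.7 + 829)/2 = 854.35.
ΔI = 40000 − 47040 = -7040; midpoint Ī = (47040 + 40000)/2 = 43520.
η = (ΔQ/Q̄) ÷ (ΔI/Ī) = (-50.7/854.35) ÷ (-7040/43520) = 0.37.

0.37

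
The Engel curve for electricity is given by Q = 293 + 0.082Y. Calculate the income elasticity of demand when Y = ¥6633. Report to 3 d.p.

At Y = 6633: Q = 836.906.
dQ/dY = 0.082.
η = (dQ/dY)·(Y/Q) = 0.082 × (6633/836.906) = 0.650.

0.650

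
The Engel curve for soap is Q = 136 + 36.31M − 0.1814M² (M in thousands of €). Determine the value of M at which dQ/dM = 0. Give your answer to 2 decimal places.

dQ/dM = 36.31 − 0.3628M.
The good is inferior where dQ/dM < 0. Setting dQ/dM = 0 gives M = 36.31 / 0.3628 = 100.08.

100.08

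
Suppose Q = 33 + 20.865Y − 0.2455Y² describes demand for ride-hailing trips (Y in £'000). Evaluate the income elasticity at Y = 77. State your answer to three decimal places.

At Y = 77: Q = 184.0355.
dQ/dY = 20.865 − 0.491Y = -16.94200.
η = (dQ/dY)·(Y/Q) = -16.94200 × (77/184.0355) = -7.088.

-7.088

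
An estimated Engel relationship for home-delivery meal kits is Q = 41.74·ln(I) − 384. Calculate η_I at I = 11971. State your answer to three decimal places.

5.251

At I = 11971: Q = 7.949.
dQ/dI = 41.74/I = 0.00348676 at this income.
η = (dQ/dI)·(I/Q) = 0.00348676 × (11971/7.949) = 5.251.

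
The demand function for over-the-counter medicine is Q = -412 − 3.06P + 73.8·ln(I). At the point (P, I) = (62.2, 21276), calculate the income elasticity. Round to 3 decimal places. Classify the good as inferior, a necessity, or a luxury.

0.554 (necessity)

At P = 62.2, I = 21276: Q = 133.110.
Holding P constant, ∂Q/∂I = 73.8/I = 0.0034687.
η_I = (∂Q/∂I)·(I/Q) = 0.0034687 × (21276/133.110) = 0.554.
Since 0 < η < 1, this is a necessity.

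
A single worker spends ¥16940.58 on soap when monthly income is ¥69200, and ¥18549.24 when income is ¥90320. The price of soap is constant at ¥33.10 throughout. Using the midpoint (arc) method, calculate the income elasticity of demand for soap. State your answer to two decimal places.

With a constant price, Q₁ = 16940.58/33.10 = 511.800 and Q₂ = 18549.24/33.10 = 560.400 (equivalently, work directly with expenditure since P cancels).
Midpoint %ΔQ = (18549.24 − 16940.58)/17744.91 = 0.09065; midpoint %ΔI = (90320 − 69200)/79760 = 0.26479.
η = 0.09065 / 0.26479 = 0.34.

0.34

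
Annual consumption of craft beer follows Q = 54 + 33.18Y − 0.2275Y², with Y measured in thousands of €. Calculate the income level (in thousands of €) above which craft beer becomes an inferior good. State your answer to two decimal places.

dQ/dY = 33.18 − 0.455Y.
The good is inferior where dQ/dY < 0. Setting dQ/dY = 0 gives Y = 33.18 / 0.455 = 72.92.

72.92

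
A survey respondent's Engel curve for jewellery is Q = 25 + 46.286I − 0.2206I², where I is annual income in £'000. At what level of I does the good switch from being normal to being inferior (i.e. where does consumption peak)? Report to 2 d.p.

104.91

dQ/dI = 46.286 − 0.4412I.
The good is inferior where dQ/dI < 0. Setting dQ/dI = 0 gives I = 46.286 / 0.4412 = 104.91.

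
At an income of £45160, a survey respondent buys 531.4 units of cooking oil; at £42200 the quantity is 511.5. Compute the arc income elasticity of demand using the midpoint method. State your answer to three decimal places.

ΔQ = 511.5 − 531.4 = -19.9; midpoint Q̄ = (531.4 + 511.5)/2 = 521.45.
ΔI = 42200 − 45160 = -2960; midpoint Ī = (45160 + 42200)/2 = 43680.
η = (ΔQ/Q̄) ÷ (ΔI/Ī) = (-19.9/521.45) ÷ (-2960/43680) = 0.563.

0.563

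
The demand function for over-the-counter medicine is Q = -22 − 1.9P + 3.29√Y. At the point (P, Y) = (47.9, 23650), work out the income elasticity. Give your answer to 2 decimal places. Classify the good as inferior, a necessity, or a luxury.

At P = 47.9, Y = 23650: Q = 392.945.
Holding P constant, ∂Q/∂Y = 3.29/(2√Y) = 0.0106967.
η_Y = (∂Q/∂Y)·(Y/Q) = 0.0106967 × (23650/392.945) = 0.64.
Since 0 < η < 1, this is a necessity.

0.64 (necessity)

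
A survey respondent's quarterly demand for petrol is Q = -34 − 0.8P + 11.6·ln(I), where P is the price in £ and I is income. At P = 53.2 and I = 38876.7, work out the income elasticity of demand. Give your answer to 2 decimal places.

0.25

At P = 53.2, I = 38876.7: Q = 46.031.
Holding P constant, ∂Q/∂I = 11.6/I = 0.000298379.
η_I = (∂Q/∂I)·(I/Q) = 0.000298379 × (38876.7/46.031) = 0.25.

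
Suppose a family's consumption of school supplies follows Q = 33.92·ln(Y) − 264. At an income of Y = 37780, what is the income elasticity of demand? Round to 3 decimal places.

0.363

At Y = 37780: Q = 93.501.
dQ/dY = 33.92/Y = 0.00089783 at this income.
η = (dQ/dY)·(Y/Q) = 0.00089783 × (37780/93.501) = 0.363.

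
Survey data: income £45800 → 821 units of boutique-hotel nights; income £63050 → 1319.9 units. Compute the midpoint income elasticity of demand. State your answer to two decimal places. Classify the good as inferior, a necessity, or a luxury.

ΔQ = 1319.9 − 821 = 498.9; midpoint Q̄ = (821 + 1319.9)/2 = 1070.45.
ΔI = 63050 − 45800 = 17250; midpoint Ī = (45800 + 63050)/2 = 54425.
η = (ΔQ/Q̄) ÷ (ΔI/Ī) = (498.9/1070.45) ÷ (17250/54425) = 1.47.
η > 1 ⇒ luxury.

1.47 (luxury)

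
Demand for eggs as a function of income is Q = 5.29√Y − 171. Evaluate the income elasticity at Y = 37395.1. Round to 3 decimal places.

At Y = 37395.1: Q = 851.970.
dQ/dY = 5.29/(2√Y) = 0.0136779 at this income.
η = (dQ/dY)·(Y/Q) = 0.0136779 × (37395.1/851.970) = 0.600.

0.600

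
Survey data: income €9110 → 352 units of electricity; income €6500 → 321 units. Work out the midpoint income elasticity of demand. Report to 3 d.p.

ΔQ = 321 − 352 = -31; midpoint Q̄ = (352 + 321)/2 = 336.5.
ΔI = 6500 − 9110 = -2610; midpoint Ī = (9110 + 6500)/2 = 7805.
η = (ΔQ/Q̄) ÷ (ΔI/Ī) = (-31/336.5) ÷ (-2610/7805) = 0.275.

0.275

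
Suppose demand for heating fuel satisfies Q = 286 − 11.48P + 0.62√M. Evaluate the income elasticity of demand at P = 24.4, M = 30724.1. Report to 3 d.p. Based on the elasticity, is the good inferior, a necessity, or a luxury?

At P = 24.4, M = 30724.1: Q = 114.563.
Holding P constant, ∂Q/∂M = 0.62/(2√M) = 0.00176857.
η_M = (∂Q/∂M)·(M/Q) = 0.00176857 × (30724.1/114.563) = 0.474.
Since 0 < η < 1, this is a necessity.

0.474 (necessity)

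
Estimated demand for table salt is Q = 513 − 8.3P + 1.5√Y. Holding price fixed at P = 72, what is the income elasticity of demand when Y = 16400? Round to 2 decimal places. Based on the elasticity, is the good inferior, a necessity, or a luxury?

At P = 72, Y = 16400: Q = 107.494.
Holding P constant, ∂Q/∂Y = 1.5/(2√Y) = 0.00585652.
η_Y = (∂Q/∂Y)·(Y/Q) = 0.00585652 × (16400/107.494) = 0.89.
Since 0 < η < 1, this is a necessity.

0.89 (necessity)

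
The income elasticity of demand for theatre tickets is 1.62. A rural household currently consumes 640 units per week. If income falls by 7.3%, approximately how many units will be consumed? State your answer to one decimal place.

564.3

%ΔQ ≈ η × %ΔI = 1.62 × (-7.3%) = -11.826%.
New Q ≈ 640 × (1 − 0.11826) = 564.3.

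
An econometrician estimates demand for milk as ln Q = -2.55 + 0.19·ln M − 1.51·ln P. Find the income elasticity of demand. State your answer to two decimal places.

0.19

In a log-linear demand, the coefficient on ln M is the income elasticity.
So η = 0.19.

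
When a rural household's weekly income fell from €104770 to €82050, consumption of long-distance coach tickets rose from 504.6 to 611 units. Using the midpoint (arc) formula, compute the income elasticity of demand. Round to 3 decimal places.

ΔQ = 611 − 504.6 = 106.4; midpoint Q̄ = (504.6 + 611)/2 = 557.8.
ΔI = 82050 − 104770 = -22720; midpoint Ī = (104770 + 82050)/2 = 93410.
η = (ΔQ/Q̄) ÷ (ΔI/Ī) = (106.4/557.8) ÷ (-22720/93410) = -0.784.

-0.784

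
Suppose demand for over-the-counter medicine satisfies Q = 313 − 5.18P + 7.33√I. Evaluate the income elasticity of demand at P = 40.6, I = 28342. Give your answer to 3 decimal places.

0.462

At P = 40.6, I = 28342: Q = 1336.704.
Holding P constant, ∂Q/∂I = 7.33/(2√I) = 0.02177.
η_I = (∂Q/∂I)·(I/Q) = 0.02177 × (28342/1336.704) = 0.462.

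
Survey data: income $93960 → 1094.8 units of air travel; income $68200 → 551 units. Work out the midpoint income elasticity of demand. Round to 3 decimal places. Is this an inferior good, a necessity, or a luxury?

ΔQ = 551 − 1094.8 = -543.8; midpoint Q̄ = (1094.8 + 551)/2 = 822.9.
ΔI = 68200 − 93960 = -25760; midpoint Ī = (93960 + 68200)/2 = 81080.
η = (ΔQ/Q̄) ÷ (ΔI/Ī) = (-543.8/822.9) ÷ (-25760/81080) = 2.080.
η > 1 ⇒ luxury.

2.080 (luxury)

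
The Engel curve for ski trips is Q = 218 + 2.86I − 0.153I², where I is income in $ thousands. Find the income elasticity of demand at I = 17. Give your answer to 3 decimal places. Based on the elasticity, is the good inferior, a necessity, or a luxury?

At I = 17: Q = 222.4030.
dQ/dI = 2.86 − 0.306I = -2.34200.
η = (dQ/dI)·(I/Q) = -2.34200 × (17/222.4030) = -0.179.
η < 0 ⇒ inferior good.

-0.179 (inferior good)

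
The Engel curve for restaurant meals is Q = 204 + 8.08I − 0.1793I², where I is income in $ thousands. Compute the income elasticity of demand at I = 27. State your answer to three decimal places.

At I = 27: Q = 291.4503.
dQ/dI = 8.08 − 0.3586I = -1.60220.
η = (dQ/dI)·(I/Q) = -1.60220 × (27/291.4503) = -0.148.

-0.148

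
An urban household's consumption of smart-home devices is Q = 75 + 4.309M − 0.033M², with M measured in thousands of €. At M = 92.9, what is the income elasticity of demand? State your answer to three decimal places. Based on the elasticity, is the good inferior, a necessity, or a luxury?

-0.889 (inferior good)

At M = 92.9: Q = 190.5026.
dQ/dM = 4.309 − 0.066M = -1.82240.
η = (dQ/dM)·(M/Q) = -1.82240 × (92.9/190.5026) = -0.889.
η < 0 ⇒ inferior good.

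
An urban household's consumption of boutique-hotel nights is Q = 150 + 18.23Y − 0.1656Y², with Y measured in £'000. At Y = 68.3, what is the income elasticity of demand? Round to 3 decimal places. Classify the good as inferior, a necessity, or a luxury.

-0.482 (inferior good)

At Y = 68.3: Q = 622.6032.
dQ/dY = 18.23 − 0.3312Y = -4.39096.
η = (dQ/dY)·(Y/Q) = -4.39096 × (68.3/622.6032) = -0.482.
η < 0 ⇒ inferior good.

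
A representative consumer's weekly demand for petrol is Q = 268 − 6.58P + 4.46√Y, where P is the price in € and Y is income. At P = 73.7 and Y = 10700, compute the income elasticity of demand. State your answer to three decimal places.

0.944

At P = 73.7, Y = 10700: Q = 244.400.
Holding P constant, ∂Q/∂Y = 4.46/(2√Y) = 0.0215582.
η_Y = (∂Q/∂Y)·(Y/Q) = 0.0215582 × (10700/244.400) = 0.944.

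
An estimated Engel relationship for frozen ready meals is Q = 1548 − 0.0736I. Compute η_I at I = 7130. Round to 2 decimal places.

At I = 7130: Q = 1023.232.
dQ/dI = −0.0736.
η = (dQ/dI)·(I/Q) = -0.0736 × (7130/1023.232) = -0.51.

-0.51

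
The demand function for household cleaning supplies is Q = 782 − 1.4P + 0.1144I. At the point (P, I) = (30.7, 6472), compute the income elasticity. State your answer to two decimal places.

0.50

At P = 30.7, I = 6472: Q = 1479.417.
Holding P constant, ∂Q/∂I = 0.1144.
η_I = (∂Q/∂I)·(I/Q) = 0.1144 × (6472/1479.417) = 0.50.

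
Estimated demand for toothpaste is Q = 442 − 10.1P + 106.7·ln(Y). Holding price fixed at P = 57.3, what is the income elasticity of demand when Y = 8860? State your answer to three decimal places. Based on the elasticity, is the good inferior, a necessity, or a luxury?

0.128 (necessity)

At P = 57.3, Y = 8860: Q = 833.099.
Holding P constant, ∂Q/∂Y = 106.7/Y = 0.0120429.
η_Y = (∂Q/∂Y)·(Y/Q) = 0.0120429 × (8860/833.099) = 0.128.
Since 0 < η < 1, this is a necessity.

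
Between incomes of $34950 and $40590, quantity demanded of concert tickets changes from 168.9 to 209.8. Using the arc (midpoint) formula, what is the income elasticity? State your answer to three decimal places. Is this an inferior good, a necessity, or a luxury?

1.447 (luxury)

ΔQ = 209.8 − 168.9 = 40.9; midpoint Q̄ = (168.9 + 209.8)/2 = 189.35.
ΔI = 40590 − 34950 = 5640; midpoint Ī = (34950 + 40590)/2 = 37770.
η = (ΔQ/Q̄) ÷ (ΔI/Ī) = (40.9/189.35) ÷ (5640/37770) = 1.447.
η > 1 ⇒ luxury.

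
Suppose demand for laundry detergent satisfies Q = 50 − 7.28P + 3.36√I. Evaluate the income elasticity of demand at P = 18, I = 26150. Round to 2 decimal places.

0.59

At P = 18, I = 26150: Q = 462.304.
Holding P constant, ∂Q/∂I = 3.36/(2√I) = 0.010389.
η_I = (∂Q/∂I)·(I/Q) = 0.010389 × (26150/462.304) = 0.59.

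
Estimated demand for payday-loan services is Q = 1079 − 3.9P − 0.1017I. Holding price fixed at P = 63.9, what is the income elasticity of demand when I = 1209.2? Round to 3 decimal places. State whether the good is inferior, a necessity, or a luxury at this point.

At P = 63.9, I = 1209.2: Q = 706.814.
Holding P constant, ∂Q/∂I = −0.1017.
η_I = (∂Q/∂I)·(I/Q) = -0.1017 × (1209.2/706.814) = -0.174.
Since η < 0, this is an inferior good.

-0.174 (inferior good)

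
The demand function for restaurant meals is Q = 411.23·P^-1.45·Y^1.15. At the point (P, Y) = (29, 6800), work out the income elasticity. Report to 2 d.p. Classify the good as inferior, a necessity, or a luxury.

For a multiplicative demand Q = A·P^α·Y^β, the income elasticity is β everywhere.
Here β = 1.15, so η = 1.15.
Since η > 1, this is a luxury.

1.15 (luxury)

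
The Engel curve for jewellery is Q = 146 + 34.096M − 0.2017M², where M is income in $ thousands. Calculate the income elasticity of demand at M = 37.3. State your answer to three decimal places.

0.625

At M = 37.3: Q = 1137.1576.
dQ/dM = 34.096 − 0.4034M = 19.04918.
η = (dQ/dM)·(M/Q) = 19.04918 × (37.3/1137.1576) = 0.625.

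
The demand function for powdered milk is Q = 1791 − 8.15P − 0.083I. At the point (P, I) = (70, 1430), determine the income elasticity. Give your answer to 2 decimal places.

At P = 70, I = 1430: Q = 1101.810.
Holding P constant, ∂Q/∂I = −0.083.
η_I = (∂Q/∂I)·(I/Q) = -0.083 × (1430/1101.810) = -0.11.

-0.11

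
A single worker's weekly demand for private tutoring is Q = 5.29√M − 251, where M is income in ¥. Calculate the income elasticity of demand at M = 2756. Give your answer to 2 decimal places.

5.20

At M = 2756: Q = 26.712.
dQ/dM = 5.29/(2√M) = 0.0503832 at this income.
η = (dQ/dM)·(M/Q) = 0.0503832 × (2756/26.712) = 5.20.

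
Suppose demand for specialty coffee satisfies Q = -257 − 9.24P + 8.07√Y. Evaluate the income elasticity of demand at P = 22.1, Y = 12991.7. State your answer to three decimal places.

1.003

At P = 22.1, Y = 12991.7: Q = 458.624.
Holding P constant, ∂Q/∂Y = 8.07/(2√Y) = 0.0354006.
η_Y = (∂Q/∂Y)·(Y/Q) = 0.0354006 × (12991.7/458.624) = 1.003.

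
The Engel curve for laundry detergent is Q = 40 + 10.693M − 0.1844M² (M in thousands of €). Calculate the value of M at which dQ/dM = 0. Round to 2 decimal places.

dQ/dM = 10.693 − 0.3688M.
The good is inferior where dQ/dM < 0. Setting dQ/dM = 0 gives M = 10.693 / 0.3688 = 28.99.

28.99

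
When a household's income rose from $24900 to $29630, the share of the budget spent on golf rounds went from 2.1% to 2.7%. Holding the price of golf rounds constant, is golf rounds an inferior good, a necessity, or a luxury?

The budget share rises as income rises, so η > 1.

luxury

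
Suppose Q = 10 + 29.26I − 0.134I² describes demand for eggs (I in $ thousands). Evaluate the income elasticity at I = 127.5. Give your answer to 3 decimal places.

-0.401

At I = 127.5: Q = 1562.3125.
dQ/dI = 29.26 − 0.268I = -4.91000.
η = (dQ/dI)·(I/Q) = -4.91000 × (127.5/1562.3125) = -0.401.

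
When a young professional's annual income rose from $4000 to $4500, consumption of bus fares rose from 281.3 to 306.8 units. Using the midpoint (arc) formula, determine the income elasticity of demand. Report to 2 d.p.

ΔQ = 306.8 − 281.3 = 25.5; midpoint Q̄ = (281.3 + 306.8)/2 = 294.05.
ΔI = 4500 − 4000 = 500; midpoint Ī = (4000 + 4500)/2 = 4250.
η = (ΔQ/Q̄) ÷ (ΔI/Ī) = (25.5/294.05) ÷ (500/4250) = 0.74.

0.74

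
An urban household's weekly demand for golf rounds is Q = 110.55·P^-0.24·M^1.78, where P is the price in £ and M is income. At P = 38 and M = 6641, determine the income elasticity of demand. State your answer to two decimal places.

1.78

For a multiplicative demand Q = A·P^α·M^β, the income elasticity is β everywhere.
Here β = 1.78, so η = 1.78.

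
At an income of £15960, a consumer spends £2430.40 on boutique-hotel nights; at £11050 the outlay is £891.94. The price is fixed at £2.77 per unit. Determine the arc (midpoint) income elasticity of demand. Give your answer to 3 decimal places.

2.547

With a constant price, Q₁ = 2430.40/2.77 = 877.401 and Q₂ = 891.94/2.77 = 322.000 (equivalently, work directly with expenditure since P cancels).
Midpoint %ΔQ = (891.94 − 2430.40)/1661.17 = -0.92613; midpoint %ΔI = (11050 − 15960)/13505 = -0.36357.
η = -0.92613 / -0.36357 = 2.547.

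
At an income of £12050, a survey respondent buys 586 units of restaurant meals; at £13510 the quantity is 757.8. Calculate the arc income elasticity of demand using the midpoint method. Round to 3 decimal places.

ΔQ = 757.8 − 586 = 171.8; midpoint Q̄ = (586 + 757.8)/2 = 671.9.
ΔI = 13510 − 12050 = 1460; midpoint Ī = (12050 + 13510)/2 = 12780.
η = (ΔQ/Q̄) ÷ (ΔI/Ī) = (171.8/671.9) ÷ (1460/12780) = 2.238.

2.238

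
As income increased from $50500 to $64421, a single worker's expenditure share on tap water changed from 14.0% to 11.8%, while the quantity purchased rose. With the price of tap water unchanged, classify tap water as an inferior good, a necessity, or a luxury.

Quantity rises but the budget share falls as income rises, so 0 < η < 1.

necessity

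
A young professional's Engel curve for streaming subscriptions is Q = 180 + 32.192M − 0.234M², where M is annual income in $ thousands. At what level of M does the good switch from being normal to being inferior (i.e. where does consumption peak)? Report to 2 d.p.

dQ/dM = 32.192 − 0.468M.
The good is inferior where dQ/dM < 0. Setting dQ/dM = 0 gives M = 32.192 / 0.468 = 68.79.

68.79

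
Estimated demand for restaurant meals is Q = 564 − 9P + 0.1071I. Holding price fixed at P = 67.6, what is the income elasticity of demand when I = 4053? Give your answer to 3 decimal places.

At P = 67.6, I = 4053: Q = 389.676.
Holding P constant, ∂Q/∂I = 0.1071.
η_I = (∂Q/∂I)·(I/Q) = 0.1071 × (4053/389.676) = 1.114.

1.114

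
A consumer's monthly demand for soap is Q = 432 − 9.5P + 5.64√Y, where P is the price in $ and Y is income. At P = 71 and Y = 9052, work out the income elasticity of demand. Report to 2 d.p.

At P = 71, Y = 9052: Q = 294.101.
Holding P constant, ∂Q/∂Y = 5.64/(2√Y) = 0.0296399.
η_Y = (∂Q/∂Y)·(Y/Q) = 0.0296399 × (9052/294.101) = 0.91.

0.91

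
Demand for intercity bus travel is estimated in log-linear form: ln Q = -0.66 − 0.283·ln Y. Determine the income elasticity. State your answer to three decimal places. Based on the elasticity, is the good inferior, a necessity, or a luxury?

In a log-linear demand, the coefficient on ln Y is the income elasticity.
So η = -0.283.
η < 0 ⇒ inferior good.

-0.283 (inferior good)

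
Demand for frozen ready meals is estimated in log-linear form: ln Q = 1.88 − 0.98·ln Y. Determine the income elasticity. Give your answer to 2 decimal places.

In a log-linear demand, the coefficient on ln Y is the income elasticity.
So η = -0.98.

-0.98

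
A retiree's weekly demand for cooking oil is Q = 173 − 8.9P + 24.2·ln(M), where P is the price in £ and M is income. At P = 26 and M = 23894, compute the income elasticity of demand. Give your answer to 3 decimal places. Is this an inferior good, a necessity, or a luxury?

At P = 26, M = 23894: Q = 185.569.
Holding P constant, ∂Q/∂M = 24.2/M = 0.00101281.
η_M = (∂Q/∂M)·(M/Q) = 0.00101281 × (23894/185.569) = 0.130.
Since 0 < η < 1, this is a necessity.

0.130 (necessity)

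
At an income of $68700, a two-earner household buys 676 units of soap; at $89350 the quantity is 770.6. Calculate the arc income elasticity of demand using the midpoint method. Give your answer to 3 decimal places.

ΔQ = 770.6 − 676 = 94.6; midpoint Q̄ = (676 + 770.6)/2 = 723.3.
ΔI = 89350 − 68700 = 20650; midpoint Ī = (68700 + 89350)/2 = 79025.
η = (ΔQ/Q̄) ÷ (ΔI/Ī) = (94.6/723.3) ÷ (20650/79025) = 0.501.

0.501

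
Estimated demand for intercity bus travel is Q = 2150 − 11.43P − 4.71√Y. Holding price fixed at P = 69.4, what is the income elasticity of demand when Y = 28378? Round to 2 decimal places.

At P = 69.4, Y = 28378: Q = 563.322.
Holding P constant, ∂Q/∂Y = -4.71/(2√Y) = -0.0139798.
η_Y = (∂Q/∂Y)·(Y/Q) = -0.0139798 × (28378/563.322) = -0.70.

-0.70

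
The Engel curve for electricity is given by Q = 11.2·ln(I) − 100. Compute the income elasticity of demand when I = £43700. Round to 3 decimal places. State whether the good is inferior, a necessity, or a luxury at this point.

At I = 43700: Q = 19.673.
dQ/dI = 11.2/I = 0.000256293 at this income.
η = (dQ/dI)·(I/Q) = 0.000256293 × (43700/19.673) = 0.569.
Since 0 < η < 1, the good is a necessity.

0.569 (necessity)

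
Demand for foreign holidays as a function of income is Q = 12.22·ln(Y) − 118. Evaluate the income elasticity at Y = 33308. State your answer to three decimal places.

At Y = 33308: Q = 9.254.
dQ/dY = 12.22/Y = 0.000366879 at this income.
η = (dQ/dY)·(Y/Q) = 0.000366879 × (33308/9.254) = 1.321.

1.321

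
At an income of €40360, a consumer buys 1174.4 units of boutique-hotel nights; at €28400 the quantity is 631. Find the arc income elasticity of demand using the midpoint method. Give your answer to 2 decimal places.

1.73

ΔQ = 631 − 1174.4 = -543.4; midpoint Q̄ = (1174.4 + 631)/2 = 902.7.
ΔI = 28400 − 40360 = -11960; midpoint Ī = (40360 + 28400)/2 = 34380.
η = (ΔQ/Q̄) ÷ (ΔI/Ī) = (-543.4/902.7) ÷ (-11960/34380) = 1.73.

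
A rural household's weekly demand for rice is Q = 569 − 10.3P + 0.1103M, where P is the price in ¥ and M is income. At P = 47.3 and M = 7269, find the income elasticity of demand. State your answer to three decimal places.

At P = 47.3, M = 7269: Q = 883.581.
Holding P constant, ∂Q/∂M = 0.1103.
η_M = (∂Q/∂M)·(M/Q) = 0.1103 × (7269/883.581) = 0.907.

0.907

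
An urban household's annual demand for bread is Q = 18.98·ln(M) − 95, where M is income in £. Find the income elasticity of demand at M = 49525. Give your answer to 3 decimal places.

0.172

At M = 49525: Q = 110.178.
dQ/dM = 18.98/M = 0.000383241 at this income.
η = (dQ/dM)·(M/Q) = 0.000383241 × (49525/110.178) = 0.172.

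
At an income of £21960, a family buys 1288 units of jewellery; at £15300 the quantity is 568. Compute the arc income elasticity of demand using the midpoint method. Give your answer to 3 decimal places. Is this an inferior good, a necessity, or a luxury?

2.170 (luxury)

ΔQ = 568 − 1288 = -720; midpoint Q̄ = (1288 + 568)/2 = 928.
ΔI = 15300 − 21960 = -6660; midpoint Ī = (21960 + 15300)/2 = 18630.
η = (ΔQ/Q̄) ÷ (ΔI/Ī) = (-720/928) ÷ (-6660/18630) = 2.170.
η > 1 ⇒ luxury.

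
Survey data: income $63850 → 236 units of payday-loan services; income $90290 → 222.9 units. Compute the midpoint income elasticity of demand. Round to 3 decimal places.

ΔQ = 222.9 − 236 = -13.1; midpoint Q̄ = (236 + 222.9)/2 = 229.45.
ΔI = 90290 − 63850 = 26440; midpoint Ī = (63850 + 90290)/2 = 77070.
η = (ΔQ/Q̄) ÷ (ΔI/Ī) = (-13.1/229.45) ÷ (26440/77070) = -0.166.

-0.166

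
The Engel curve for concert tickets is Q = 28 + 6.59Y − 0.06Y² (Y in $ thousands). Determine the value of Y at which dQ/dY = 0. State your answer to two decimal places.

dQ/dY = 6.59 − 0.12Y.
The good is inferior where dQ/dY < 0. Setting dQ/dY = 0 gives Y = 6.59 / 0.12 = 54.92.

54.92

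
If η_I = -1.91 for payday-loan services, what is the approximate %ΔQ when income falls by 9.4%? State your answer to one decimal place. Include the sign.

18.0%

%ΔQ ≈ η × %ΔI = -1.91 × (-9.4%) = 18.0%.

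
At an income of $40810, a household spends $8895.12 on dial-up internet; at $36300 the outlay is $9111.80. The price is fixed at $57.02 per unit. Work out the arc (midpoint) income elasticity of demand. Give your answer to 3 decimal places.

-0.206

With a constant price, Q₁ = 8895.12/57.02 = 156.000 and Q₂ = 9111.80/57.02 = 159.800 (equivalently, work directly with expenditure since P cancels).
Midpoint %ΔQ = (9111.80 − 8895.12)/9003.46 = 0.02407; midpoint %ΔI = (36300 − 40810)/38555 = -0.11698.
η = 0.02407 / -0.11698 = -0.206.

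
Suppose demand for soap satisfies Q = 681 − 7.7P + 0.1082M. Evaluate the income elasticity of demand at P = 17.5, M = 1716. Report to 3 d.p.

0.254

At P = 17.5, M = 1716: Q = 731.921.
Holding P constant, ∂Q/∂M = 0.1082.
η_M = (∂Q/∂M)·(M/Q) = 0.1082 × (1716/731.921) = 0.254.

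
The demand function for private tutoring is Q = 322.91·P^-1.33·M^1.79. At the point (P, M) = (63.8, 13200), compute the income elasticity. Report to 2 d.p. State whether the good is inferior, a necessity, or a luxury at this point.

1.79 (luxury)

For a multiplicative demand Q = A·P^α·M^β, the income elasticity is β everywhere.
Here β = 1.79, so η = 1.79.
Since η > 1, this is a luxury.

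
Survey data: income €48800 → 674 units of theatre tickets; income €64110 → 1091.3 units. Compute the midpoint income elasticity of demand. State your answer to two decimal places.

1.74

ΔQ = 1091.3 − 674 = 417.3; midpoint Q̄ = (674 + 1091.3)/2 = 882.65.
ΔI = 64110 − 48800 = 15310; midpoint Ī = (48800 + 64110)/2 = 56455.
η = (ΔQ/Q̄) ÷ (ΔI/Ī) = (417.3/882.65) ÷ (15310/56455) = 1.74.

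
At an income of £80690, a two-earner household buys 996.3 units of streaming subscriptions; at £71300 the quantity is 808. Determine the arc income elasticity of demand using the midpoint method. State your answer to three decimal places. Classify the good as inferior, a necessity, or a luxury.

ΔQ = 808 − 996.3 = -188.3; midpoint Q̄ = (996.3 + 808)/2 = 902.15.
ΔI = 71300 − 80690 = -9390; midpoint Ī = (80690 + 71300)/2 = 75995.
η = (ΔQ/Q̄) ÷ (ΔI/Ī) = (-188.3/902.15) ÷ (-9390/75995) = 1.689.
η > 1 ⇒ luxury.

1.689 (luxury)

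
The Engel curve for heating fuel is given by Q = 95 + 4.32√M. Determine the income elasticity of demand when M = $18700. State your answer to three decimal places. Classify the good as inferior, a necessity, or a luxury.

At M = 18700: Q = 685.751.
dQ/dM = 4.32/(2√M) = 0.0157955 at this income.
η = (dQ/dM)·(M/Q) = 0.0157955 × (18700/685.751) = 0.431.
Since 0 < η < 1, the good is a necessity.

0.431 (necessity)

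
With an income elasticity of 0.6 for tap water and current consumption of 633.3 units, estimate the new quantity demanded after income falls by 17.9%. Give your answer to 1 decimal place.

%ΔQ ≈ η × %ΔI = 0.6 × (-17.9%) = -10.74%.
New Q ≈ 633.3 × (1 − 0.1074) = 565.3.

565.3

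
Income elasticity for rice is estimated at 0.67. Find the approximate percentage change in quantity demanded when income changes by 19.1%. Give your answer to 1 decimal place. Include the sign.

12.8%

%ΔQ ≈ η × %ΔI = 0.67 × 19.1% = 12.8%.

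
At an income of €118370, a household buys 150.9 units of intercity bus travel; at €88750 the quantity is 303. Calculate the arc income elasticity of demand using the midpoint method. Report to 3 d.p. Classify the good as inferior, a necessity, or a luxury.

ΔQ = 303 − 150.9 = 152.1; midpoint Q̄ = (150.9 + 303)/2 = 226.95.
ΔI = 88750 − 118370 = -29620; midpoint Ī = (118370 + 88750)/2 = 103560.
η = (ΔQ/Q̄) ÷ (ΔI/Ī) = (152.1/226.95) ÷ (-29620/103560) = -2.343.
η < 0 ⇒ inferior good.

-2.343 (inferior good)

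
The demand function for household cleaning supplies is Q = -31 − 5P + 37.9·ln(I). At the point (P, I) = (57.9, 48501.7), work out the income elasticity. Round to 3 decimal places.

At P = 57.9, I = 48501.7: Q = 88.417.
Holding P constant, ∂Q/∂I = 37.9/I = 0.000781416.
η_I = (∂Q/∂I)·(I/Q) = 0.000781416 × (48501.7/88.417) = 0.429.

0.429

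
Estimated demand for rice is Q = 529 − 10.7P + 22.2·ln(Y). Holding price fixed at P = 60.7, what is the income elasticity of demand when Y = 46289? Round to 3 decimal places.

At P = 60.7, Y = 46289: Q = 117.997.
Holding P constant, ∂Q/∂Y = 22.2/Y = 0.000479596.
η_Y = (∂Q/∂Y)·(Y/Q) = 0.000479596 × (46289/117.997) = 0.188.

0.188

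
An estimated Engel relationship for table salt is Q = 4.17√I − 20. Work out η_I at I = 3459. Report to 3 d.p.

At I = 3459: Q = 225.251.
dQ/dI = 4.17/(2√I) = 0.0354512 at this income.
η = (dQ/dI)·(I/Q) = 0.0354512 × (3459/225.251) = 0.544.

0.544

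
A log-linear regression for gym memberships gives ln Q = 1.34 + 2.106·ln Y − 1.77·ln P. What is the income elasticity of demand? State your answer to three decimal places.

In a log-linear demand, the coefficient on ln Y is the income elasticity.
So η = 2.106.

2.106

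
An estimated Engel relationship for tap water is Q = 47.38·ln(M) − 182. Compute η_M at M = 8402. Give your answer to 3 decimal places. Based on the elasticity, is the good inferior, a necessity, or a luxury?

At M = 8402: Q = 246.136.
dQ/dM = 47.38/M = 0.00563913 at this income.
η = (dQ/dM)·(M/Q) = 0.00563913 × (8402/246.136) = 0.192.
Since 0 < η < 1, the good is a necessity.

0.192 (necessity)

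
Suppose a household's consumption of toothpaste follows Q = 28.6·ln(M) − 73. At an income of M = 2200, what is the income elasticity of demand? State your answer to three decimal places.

At M = 2200: Q = 147.112.
dQ/dM = 28.6/M = 0.013 at this income.
η = (dQ/dM)·(M/Q) = 0.013 × (2200/147.112) = 0.194.

0.194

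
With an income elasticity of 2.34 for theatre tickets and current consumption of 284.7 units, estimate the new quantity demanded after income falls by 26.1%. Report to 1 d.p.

110.8

%ΔQ ≈ η × %ΔI = 2.34 × (-26.1%) = -61.074%.
New Q ≈ 284.7 × (1 − 0.61074) = 110.8.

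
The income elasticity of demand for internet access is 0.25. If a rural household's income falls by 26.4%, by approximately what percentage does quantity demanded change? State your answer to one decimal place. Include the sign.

-6.6%

%ΔQ ≈ η × %ΔI = 0.25 × (-26.4%) = -6.6%.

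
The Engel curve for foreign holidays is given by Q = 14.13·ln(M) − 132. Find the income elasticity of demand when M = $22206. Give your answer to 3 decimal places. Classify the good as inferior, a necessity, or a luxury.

At M = 22206: Q = 9.415.
dQ/dM = 14.13/M = 0.000636315 at this income.
η = (dQ/dM)·(M/Q) = 0.000636315 × (22206/9.415) = 1.501.
Since η > 1, the good is a luxury.

1.501 (luxury)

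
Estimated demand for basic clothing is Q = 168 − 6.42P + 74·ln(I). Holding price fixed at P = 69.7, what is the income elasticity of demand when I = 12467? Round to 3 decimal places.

At P = 69.7, I = 12467: Q = 418.408.
Holding P constant, ∂Q/∂I = 74/I = 0.00593567.
η_I = (∂Q/∂I)·(I/Q) = 0.00593567 × (12467/418.408) = 0.177.

0.177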